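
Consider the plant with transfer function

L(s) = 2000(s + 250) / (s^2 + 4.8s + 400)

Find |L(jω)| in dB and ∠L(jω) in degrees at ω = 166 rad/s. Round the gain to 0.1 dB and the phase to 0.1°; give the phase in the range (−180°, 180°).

26.9 dB, -144.7°

At s = jω = j166:
zero (s+250): 250 + j166 → |·| = √(250²+166²) = √90056 ≈ 300.09, ∠ = arctan(166/250) ≈ 33.58°
quadratic: (j166)² + 4.8·j166 + 400 = -27156 + j796.8 → |·| ≈ 27168, ∠ ≈ 178.32°
|L| = 2000 · 300.09 / 27168 ≈ 22.091
Gain = 20 log₁₀(22.091) ≈ 26.88 dB
∠L = 33.58° − 178.32° = -144.74°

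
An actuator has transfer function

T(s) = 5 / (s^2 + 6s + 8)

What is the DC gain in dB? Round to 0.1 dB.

T(0) = 5 / 8 = 0.625
20 log₁₀(0.625) ≈ -4.08 dB

-4.1 dB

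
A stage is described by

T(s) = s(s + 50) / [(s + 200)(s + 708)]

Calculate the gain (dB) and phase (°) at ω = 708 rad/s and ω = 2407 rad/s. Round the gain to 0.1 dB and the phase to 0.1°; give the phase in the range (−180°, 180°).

ω = 708: -3.3 dB, 56.7°; ω = 2407: -0.4 dB, 20.0°

At s = jω = j708:
zero (s+50): 50 + j708 → |·| = √(50²+708²) = √503764 ≈ 709.76, ∠ = arctan(708/50) ≈ 85.96°
zero at origin: s = j708 → |·| = 708, ∠ = 90.00°
pole (s+200): 200 + j708 → |·| = √(200²+708²) = √541264 ≈ 735.71, ∠ = arctan(708/200) ≈ 74.23°
pole (s+708): 708 + j708 → |·| = √(708²+708²) = √1002528 ≈ 1001.3, ∠ = arctan(708/708) ≈ 45.00°
|T| = 1 · 5.0251e+05 / 7.3667e+05 ≈ 0.68214
Gain = 20 log₁₀(0.68214) ≈ -3.32 dB
∠T = 175.96° − 119.23° = 56.73°

At s = jω = j2407:
zero (s+50): 50 + j2407 → |·| = √(50²+2407²) = √5796149 ≈ 2407.5, ∠ = arctan(2407/50) ≈ 88.81°
zero at origin: s = j2407 → |·| = 2407, ∠ = 90.00°
pole (s+200): 200 + j2407 → |·| = √(200²+2407²) = √5833649 ≈ 2415.3, ∠ = arctan(2407/200) ≈ 85.25°
pole (s+708): 708 + j2407 → |·| = √(708²+2407²) = √6294913 ≈ 2509, ∠ = arctan(2407/708) ≈ 73.61°
|T| = 1 · 5.7949e+06 / 6.06e+06 ≈ 0.95625
Gain = 20 log₁₀(0.95625) ≈ -0.39 dB
∠T = 178.81° − 158.86° = 19.95°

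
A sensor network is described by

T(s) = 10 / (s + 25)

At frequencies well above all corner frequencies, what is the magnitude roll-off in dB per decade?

Each pole contributes −20 dB/decade at high frequency; each zero contributes +20 dB/decade.
Net: 0 zero(s) − 1 pole(s) → -20 dB/decade.

-20 dB/decade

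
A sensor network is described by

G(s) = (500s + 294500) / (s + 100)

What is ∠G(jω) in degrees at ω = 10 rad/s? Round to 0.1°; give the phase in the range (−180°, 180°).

Substitute s = j10:
Numerator: 500(j10) + 294500 = 294500 + j5000
Denominator: (j10) + 100 = 100 + j10
|N| = √(294500² + 5000²) ≈ 2.9454e+05, ∠N ≈ 0.97°
|D| = √(100² + 10²) ≈ 100.5, ∠D ≈ 5.71°
∠G = 0.97° − 5.71° = -4.74°

-4.7°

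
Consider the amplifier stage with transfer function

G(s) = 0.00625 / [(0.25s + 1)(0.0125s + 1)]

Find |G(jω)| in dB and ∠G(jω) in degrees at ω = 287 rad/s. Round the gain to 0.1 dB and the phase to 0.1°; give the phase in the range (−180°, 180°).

At ω = 287 rad/s:
pole (1 + j287·0.25) = 1 + j71.75 → |·| ≈ 71.757, ∠ ≈ 89.20°
pole (1 + j287·0.0125) = 1 + j3.5875 → |·| ≈ 3.7243, ∠ ≈ 74.42°
|G| = 0.00625 · 1 / (71.757 · 3.7243) ≈ 2.3387e-05
Gain = 20 log₁₀(2.3387e-05) ≈ -92.62 dB
∠G = (0°) − (89.20° + 74.42°) = -163.62°

-92.6 dB, -163.6°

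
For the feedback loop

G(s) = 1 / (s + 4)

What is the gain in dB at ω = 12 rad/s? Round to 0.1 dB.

Substitute s = j12:
Numerator: 1 = 1 + j0
Denominator: (j12) + 4 = 4 + j12
|N| = √(1² + 0²) ≈ 1, ∠N ≈ 0.00°
|D| = √(4² + 12²) ≈ 12.649, ∠D ≈ 71.57°
|G| = 1 / 12.649 ≈ 0.079058
Gain = 20 log₁₀(0.079058) ≈ -22.04 dB

-22.0 dB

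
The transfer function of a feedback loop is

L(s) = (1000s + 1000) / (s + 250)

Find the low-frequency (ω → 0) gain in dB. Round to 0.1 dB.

12.0 dB

L(0) = 1000 / 250 = 4
20 log₁₀(4) ≈ 12.04 dB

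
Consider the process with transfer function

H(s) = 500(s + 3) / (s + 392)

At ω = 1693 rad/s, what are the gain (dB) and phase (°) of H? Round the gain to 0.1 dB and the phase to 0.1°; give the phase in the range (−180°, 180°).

53.8 dB, 12.9°

At s = jω = j1693:
zero (s+3): 3 + j1693 → |·| = √(3²+1693²) = √2866258 ≈ 1693, ∠ = arctan(1693/3) ≈ 89.90°
pole (s+392): 392 + j1693 → |·| = √(392²+1693²) = √3019913 ≈ 1737.8, ∠ = arctan(1693/392) ≈ 76.96°
|H| = 500 · 1693 / 1737.8 ≈ 487.11
Gain = 20 log₁₀(487.11) ≈ 53.75 dB
∠H = 89.90° − 76.96° = 12.94°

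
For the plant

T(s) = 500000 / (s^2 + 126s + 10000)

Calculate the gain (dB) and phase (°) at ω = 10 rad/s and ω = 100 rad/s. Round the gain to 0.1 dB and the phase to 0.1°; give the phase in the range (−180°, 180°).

At s = jω = j10:
quadratic: (j10)² + 126·j10 + 10000 = 9900 + j1260 → |·| ≈ 9979.9, ∠ ≈ 7.25°
|T| = 500000 / 9979.9 ≈ 50.101
Gain = 20 log₁₀(50.101) ≈ 34.00 dB
∠T = 0.00° − 7.25° = -7.25°

At s = jω = j100:
quadratic: (j100)² + 126·j100 + 10000 = 0 + j12600 → |·| ≈ 12600, ∠ ≈ 90.00°
|T| = 500000 / 12600 ≈ 39.683
Gain = 20 log₁₀(39.683) ≈ 31.97 dB
∠T = 0.00° − 90.00° = -90.00°

ω = 10: 34.0 dB, -7.3°; ω = 100: 32.0 dB, -90.0°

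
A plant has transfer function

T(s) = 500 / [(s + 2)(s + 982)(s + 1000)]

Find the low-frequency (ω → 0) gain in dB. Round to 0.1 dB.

-71.9 dB

T(0) = 500 / (2·982·1000) ≈ 0.00025458
20 log₁₀(0.00025458) ≈ -71.88 dB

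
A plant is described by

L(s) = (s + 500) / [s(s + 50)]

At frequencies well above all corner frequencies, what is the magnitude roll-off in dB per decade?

-20 dB/decade

Each pole contributes −20 dB/decade at high frequency; each zero contributes +20 dB/decade.
Net: 1 zero(s) − 2 pole(s) → -20 dB/decade.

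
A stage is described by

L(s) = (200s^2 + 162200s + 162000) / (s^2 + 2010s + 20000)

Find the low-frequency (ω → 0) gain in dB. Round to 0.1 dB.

L(0) = 162000 / 20000 = 8.1
20 log₁₀(8.1) ≈ 18.17 dB

18.2 dB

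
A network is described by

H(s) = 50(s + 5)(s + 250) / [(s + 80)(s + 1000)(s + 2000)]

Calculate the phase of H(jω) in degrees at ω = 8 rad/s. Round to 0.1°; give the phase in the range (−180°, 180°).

53.4°

At s = jω = j8:
zero (s+5): 5 + j8 → |·| = √(5²+8²) = √89 ≈ 9.434, ∠ = arctan(8/5) ≈ 57.99°
zero (s+250): 250 + j8 → |·| = √(250²+8²) = √62564 ≈ 250.13, ∠ = arctan(8/250) ≈ 1.83°
pole (s+80): 80 + j8 → |·| = √(80²+8²) = √6464 ≈ 80.399, ∠ = arctan(8/80) ≈ 5.71°
pole (s+1000): 1000 + j8 → |·| = √(1000²+8²) = √1000064 ≈ 1000, ∠ = arctan(8/1000) ≈ 0.46°
pole (s+2000): 2000 + j8 → |·| = √(2000²+8²) = √4000064 ≈ 2000, ∠ = arctan(8/2000) ≈ 0.23°
∠H = 59.82° − 6.40° = 53.42°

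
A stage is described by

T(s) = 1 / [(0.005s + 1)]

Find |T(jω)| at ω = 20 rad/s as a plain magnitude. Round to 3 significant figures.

0.995

At ω = 20 rad/s:
pole (1 + j20·0.005) = 1 + j0.1 → |·| ≈ 1.005, ∠ ≈ 5.71°
|T| = 1 · 1 / (1.005) ≈ 0.99502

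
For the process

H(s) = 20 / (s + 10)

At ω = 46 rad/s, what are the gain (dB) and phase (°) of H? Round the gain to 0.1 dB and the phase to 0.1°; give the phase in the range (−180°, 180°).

Substitute s = j46:
Numerator: 20 = 20 + j0
Denominator: (j46) + 10 = 10 + j46
|N| = √(20² + 0²) ≈ 20, ∠N ≈ 0.00°
|D| = √(10² + 46²) ≈ 47.074, ∠D ≈ 77.74°
|H| = 20 / 47.074 ≈ 0.42486
Gain = 20 log₁₀(0.42486) ≈ -7.44 dB
∠H = 0.00° − 77.74° = -77.74°

-7.4 dB, -77.7°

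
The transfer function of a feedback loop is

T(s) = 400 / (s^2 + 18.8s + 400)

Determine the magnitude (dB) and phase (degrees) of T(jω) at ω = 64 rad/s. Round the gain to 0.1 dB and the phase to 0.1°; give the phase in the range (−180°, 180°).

-19.8 dB, -162.0°

At s = jω = j64:
quadratic: (j64)² + 18.8·j64 + 400 = -3696 + j1203.2 → |·| ≈ 3886.9, ∠ ≈ 161.97°
|T| = 400 / 3886.9 ≈ 0.10291
Gain = 20 log₁₀(0.10291) ≈ -19.75 dB
∠T = 0.00° − 161.97° = -161.97°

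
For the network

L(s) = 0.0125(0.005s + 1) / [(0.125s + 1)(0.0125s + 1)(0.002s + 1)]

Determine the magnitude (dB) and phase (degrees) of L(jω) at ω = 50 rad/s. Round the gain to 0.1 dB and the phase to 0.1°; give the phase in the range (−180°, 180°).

-55.3 dB, -104.6°

At ω = 50 rad/s:
zero (1 + j50·0.005) = 1 + j0.25 → |·| ≈ 1.0308, ∠ ≈ 14.04°
pole (1 + j50·0.125) = 1 + j6.25 → |·| ≈ 6.3295, ∠ ≈ 80.91°
pole (1 + j50·0.0125) = 1 + j0.625 → |·| ≈ 1.1792, ∠ ≈ 32.01°
pole (1 + j50·0.002) = 1 + j0.1 → |·| ≈ 1.005, ∠ ≈ 5.71°
|L| = 0.0125 · 1.0308 / (6.3295 · 1.1792 · 1.005) ≈ 0.0017178
Gain = 20 log₁₀(0.0017178) ≈ -55.30 dB
∠L = (14.04°) − (80.91° + 32.01° + 5.71°) = -104.59°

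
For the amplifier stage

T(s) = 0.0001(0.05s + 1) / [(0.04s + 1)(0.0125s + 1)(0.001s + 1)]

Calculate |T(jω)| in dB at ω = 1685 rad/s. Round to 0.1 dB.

At ω = 1685 rad/s:
zero (1 + j1685·0.05) = 1 + j84.25 → |·| ≈ 84.256, ∠ ≈ 89.32°
pole (1 + j1685·0.04) = 1 + j67.4 → |·| ≈ 67.407, ∠ ≈ 89.15°
pole (1 + j1685·0.0125) = 1 + j21.0625 → |·| ≈ 21.086, ∠ ≈ 87.28°
pole (1 + j1685·0.001) = 1 + j1.685 → |·| ≈ 1.9594, ∠ ≈ 59.31°
|T| = 0.0001 · 84.256 / (67.407 · 21.086 · 1.9594) ≈ 3.0254e-06
Gain = 20 log₁₀(3.0254e-06) ≈ -110.38 dB

-110.4 dB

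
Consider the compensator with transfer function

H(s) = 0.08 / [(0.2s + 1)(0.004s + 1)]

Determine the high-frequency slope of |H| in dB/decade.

Each pole contributes −20 dB/decade at high frequency; each zero contributes +20 dB/decade.
Net: 0 zero(s) − 2 pole(s) → -40 dB/decade.

-40 dB/decade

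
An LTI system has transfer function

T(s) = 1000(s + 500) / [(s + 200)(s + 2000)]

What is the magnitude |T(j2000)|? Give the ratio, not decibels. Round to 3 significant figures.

At s = jω = j2000:
zero (s+500): 500 + j2000 → |·| = √(500²+2000²) = √4250000 ≈ 2061.6, ∠ = arctan(2000/500) ≈ 75.96°
pole (s+200): 200 + j2000 → |·| = √(200²+2000²) = √4040000 ≈ 2010, ∠ = arctan(2000/200) ≈ 84.29°
pole (s+2000): 2000 + j2000 → |·| = √(2000²+2000²) = √8000000 ≈ 2828.4, ∠ = arctan(2000/2000) ≈ 45.00°
|T| = 1000 · 2061.6 / 5.6851e+06 ≈ 0.36263

0.363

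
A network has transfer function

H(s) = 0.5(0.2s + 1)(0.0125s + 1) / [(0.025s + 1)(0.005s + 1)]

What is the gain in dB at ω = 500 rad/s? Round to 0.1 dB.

19.4 dB

At ω = 500 rad/s:
zero (1 + j500·0.2) = 1 + j100 → |·| ≈ 100, ∠ ≈ 89.43°
zero (1 + j500·0.0125) = 1 + j6.25 → |·| ≈ 6.3295, ∠ ≈ 80.91°
pole (1 + j500·0.025) = 1 + j12.5 → |·| ≈ 12.54, ∠ ≈ 85.43°
pole (1 + j500·0.005) = 1 + j2.5 → |·| ≈ 2.6926, ∠ ≈ 68.20°
|H| = 0.5 · 100 · 6.3295 / (12.54 · 2.6926) ≈ 9.3728
Gain = 20 log₁₀(9.3728) ≈ 19.44 dB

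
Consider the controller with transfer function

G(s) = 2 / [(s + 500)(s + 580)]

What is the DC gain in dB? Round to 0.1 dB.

G(0) = 2 / (500·580) ≈ 6.8966e-06
20 log₁₀(6.8966e-06) ≈ -103.23 dB

-103.2 dB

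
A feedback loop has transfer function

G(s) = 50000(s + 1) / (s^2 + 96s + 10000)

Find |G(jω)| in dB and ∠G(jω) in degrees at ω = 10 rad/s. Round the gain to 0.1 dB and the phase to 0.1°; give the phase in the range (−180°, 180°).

34.1 dB, 78.8°

At s = jω = j10:
zero (s+1): 1 + j10 → |·| = √(1²+10²) = √101 ≈ 10.05, ∠ = arctan(10/1) ≈ 84.29°
quadratic: (j10)² + 96·j10 + 10000 = 9900 + j960 → |·| ≈ 9946.4, ∠ ≈ 5.54°
|G| = 50000 · 10.05 / 9946.4 ≈ 50.521
Gain = 20 log₁₀(50.521) ≈ 34.07 dB
∠G = 84.29° − 5.54° = 78.75°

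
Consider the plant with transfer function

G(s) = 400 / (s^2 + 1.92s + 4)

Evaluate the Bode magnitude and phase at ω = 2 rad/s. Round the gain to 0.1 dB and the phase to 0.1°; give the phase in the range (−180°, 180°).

At s = jω = j2:
quadratic: (j2)² + 1.92·j2 + 4 = 0 + j3.84 → |·| ≈ 3.84, ∠ ≈ 90.00°
|G| = 400 / 3.84 ≈ 104.17
Gain = 20 log₁₀(104.17) ≈ 40.35 dB
∠G = 0.00° − 90.00° = -90.00°

40.4 dB, -90.0°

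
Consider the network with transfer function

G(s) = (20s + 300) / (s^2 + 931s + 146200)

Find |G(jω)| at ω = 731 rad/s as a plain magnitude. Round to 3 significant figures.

Substitute s = j731:
Numerator: 20(j731) + 300 = 300 + j14620
Denominator: (j731)^2 + 931(j731) + 146200 = -388161 + j680561
|N| = √(300² + 14620²) ≈ 14623, ∠N ≈ 88.82°
|D| = √(388161² + 680561²) ≈ 7.8347e+05, ∠D ≈ 119.70°
|G| = 14623 / 7.8347e+05 ≈ 0.018664

0.0187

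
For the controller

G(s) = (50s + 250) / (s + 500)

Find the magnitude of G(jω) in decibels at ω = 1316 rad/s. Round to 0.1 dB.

33.4 dB

Substitute s = j1316:
Numerator: 50(j1316) + 250 = 250 + j65800
Denominator: (j1316) + 500 = 500 + j1316
|N| = √(250² + 65800²) ≈ 65800, ∠N ≈ 89.78°
|D| = √(500² + 1316²) ≈ 1407.8, ∠D ≈ 69.20°
|G| = 65800 / 1407.8 ≈ 46.74
Gain = 20 log₁₀(46.74) ≈ 33.39 dB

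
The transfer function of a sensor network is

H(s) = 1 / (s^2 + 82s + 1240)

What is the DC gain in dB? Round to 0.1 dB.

-61.9 dB

H(0) = 1 / 1240 ≈ 0.00080645
20 log₁₀(0.00080645) ≈ -61.87 dB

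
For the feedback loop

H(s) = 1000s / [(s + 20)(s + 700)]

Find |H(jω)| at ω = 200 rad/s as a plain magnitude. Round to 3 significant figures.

1.37

At s = jω = j200:
zero at origin: s = j200 → |·| = 200, ∠ = 90.00°
pole (s+20): 20 + j200 → |·| = √(20²+200²) = √40400 ≈ 201, ∠ = arctan(200/20) ≈ 84.29°
pole (s+700): 700 + j200 → |·| = √(700²+200²) = √530000 ≈ 728.01, ∠ = arctan(200/700) ≈ 15.95°
|H| = 1000 · 200 / 1.4633e+05 ≈ 1.3668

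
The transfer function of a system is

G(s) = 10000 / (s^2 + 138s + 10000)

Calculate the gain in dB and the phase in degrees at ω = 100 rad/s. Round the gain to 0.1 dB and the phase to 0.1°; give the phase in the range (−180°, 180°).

-2.8 dB, -90.0°

At s = jω = j100:
quadratic: (j100)² + 138·j100 + 10000 = 0 + j13800 → |·| ≈ 13800, ∠ ≈ 90.00°
|G| = 10000 / 13800 ≈ 0.72464
Gain = 20 log₁₀(0.72464) ≈ -2.80 dB
∠G = 0.00° − 90.00° = -90.00°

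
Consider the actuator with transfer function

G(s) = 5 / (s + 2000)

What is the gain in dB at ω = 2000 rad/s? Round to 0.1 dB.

-55.1 dB

Substitute s = j2000:
Numerator: 5 = 5 + j0
Denominator: (j2000) + 2000 = 2000 + j2000
|N| = √(5² + 0²) ≈ 5, ∠N ≈ 0.00°
|D| = √(2000² + 2000²) ≈ 2828.4, ∠D ≈ 45.00°
|G| = 5 / 2828.4 ≈ 0.0017678
Gain = 20 log₁₀(0.0017678) ≈ -55.05 dB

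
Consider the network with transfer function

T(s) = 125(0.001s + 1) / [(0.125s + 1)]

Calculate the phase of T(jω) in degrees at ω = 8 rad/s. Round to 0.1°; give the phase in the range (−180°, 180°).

At ω = 8 rad/s:
zero (1 + j8·0.001) = 1 + j0.008 → |·| ≈ 1, ∠ ≈ 0.46°
pole (1 + j8·0.125) = 1 + j1 → |·| ≈ 1.4142, ∠ ≈ 45.00°
∠T = (0.46°) − (45.00°) = -44.54°

-44.5°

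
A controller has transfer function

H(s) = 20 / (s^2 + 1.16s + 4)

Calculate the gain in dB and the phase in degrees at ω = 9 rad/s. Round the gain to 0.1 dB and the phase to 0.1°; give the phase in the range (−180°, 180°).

-11.8 dB, -172.3°

At s = jω = j9:
quadratic: (j9)² + 1.16·j9 + 4 = -77 + j10.44 → |·| ≈ 77.705, ∠ ≈ 172.28°
|H| = 20 / 77.705 ≈ 0.25738
Gain = 20 log₁₀(0.25738) ≈ -11.79 dB
∠H = 0.00° − 172.28° = -172.28°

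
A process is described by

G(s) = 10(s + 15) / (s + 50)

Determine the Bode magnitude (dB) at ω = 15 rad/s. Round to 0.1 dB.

At s = jω = j15:
zero (s+15): 15 + j15 → |·| = √(15²+15²) = √450 ≈ 21.213, ∠ = arctan(15/15) ≈ 45.00°
pole (s+50): 50 + j15 → |·| = √(50²+15²) = √2725 ≈ 52.202, ∠ = arctan(15/50) ≈ 16.70°
|G| = 10 · 21.213 / 52.202 ≈ 4.0636
Gain = 20 log₁₀(4.0636) ≈ 12.18 dB

12.2 dB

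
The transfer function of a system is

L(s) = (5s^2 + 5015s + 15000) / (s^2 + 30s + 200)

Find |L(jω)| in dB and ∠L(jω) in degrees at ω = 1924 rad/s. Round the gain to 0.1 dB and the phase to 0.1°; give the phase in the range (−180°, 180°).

15.0 dB, -26.7°

Substitute s = j1924:
Numerator: 5(j1924)^2 + 5015(j1924) + 15000 = -18493880 + j9648860
Denominator: (j1924)^2 + 30(j1924) + 200 = -3701576 + j57720
|N| = √(18493880² + 9648860²) ≈ 2.086e+07, ∠N ≈ 152.45°
|D| = √(3701576² + 57720²) ≈ 3.702e+06, ∠D ≈ 179.11°
|L| = 2.086e+07 / 3.702e+06 ≈ 5.6348
Gain = 20 log₁₀(5.6348) ≈ 15.02 dB
∠L = 152.45° − 179.11° = -26.66°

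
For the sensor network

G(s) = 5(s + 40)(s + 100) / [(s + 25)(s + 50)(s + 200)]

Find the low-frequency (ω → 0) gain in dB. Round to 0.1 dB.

G(0) = 5·40·100 / (25·50·200) = 0.08
20 log₁₀(0.08) ≈ -21.94 dB

-21.9 dB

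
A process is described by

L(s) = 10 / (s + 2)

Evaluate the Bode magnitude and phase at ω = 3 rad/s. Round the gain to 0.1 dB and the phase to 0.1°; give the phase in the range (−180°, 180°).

At s = jω = j3:
pole (s+2): 2 + j3 → |·| = √(2²+3²) = √13 ≈ 3.6056, ∠ = arctan(3/2) ≈ 56.31°
|L| = 10 / 3.6056 ≈ 2.7735
Gain = 20 log₁₀(2.7735) ≈ 8.86 dB
∠L = 0.00° − 56.31° = -56.31°

8.9 dB, -56.3°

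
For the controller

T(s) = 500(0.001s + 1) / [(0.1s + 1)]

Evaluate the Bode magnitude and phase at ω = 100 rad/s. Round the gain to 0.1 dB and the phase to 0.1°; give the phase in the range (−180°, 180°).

At ω = 100 rad/s:
zero (1 + j100·0.001) = 1 + j0.1 → |·| ≈ 1.005, ∠ ≈ 5.71°
pole (1 + j100·0.1) = 1 + j10 → |·| ≈ 10.05, ∠ ≈ 84.29°
|T| = 500 · 1.005 / (10.05) ≈ 50
Gain = 20 log₁₀(50) ≈ 33.98 dB
∠T = (5.71°) − (84.29°) = -78.58°

34.0 dB, -78.6°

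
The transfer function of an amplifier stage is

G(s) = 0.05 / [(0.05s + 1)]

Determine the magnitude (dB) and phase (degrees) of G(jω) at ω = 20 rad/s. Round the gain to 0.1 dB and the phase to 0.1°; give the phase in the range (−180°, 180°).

-29.0 dB, -45.0°

At ω = 20 rad/s:
pole (1 + j20·0.05) = 1 + j1 → |·| ≈ 1.4142, ∠ ≈ 45.00°
|G| = 0.05 · 1 / (1.4142) ≈ 0.035356
Gain = 20 log₁₀(0.035356) ≈ -29.03 dB
∠G = (0°) − (45.00°) = -45.00°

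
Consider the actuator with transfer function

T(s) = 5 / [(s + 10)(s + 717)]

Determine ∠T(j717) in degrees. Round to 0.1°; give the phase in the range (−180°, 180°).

-134.2°

At s = jω = j717:
pole (s+10): 10 + j717 → |·| = √(10²+717²) = √514189 ≈ 717.07, ∠ = arctan(717/10) ≈ 89.20°
pole (s+717): 717 + j717 → |·| = √(717²+717²) = √1028178 ≈ 1014, ∠ = arctan(717/717) ≈ 45.00°
∠T = 0.00° − 134.20° = -134.20°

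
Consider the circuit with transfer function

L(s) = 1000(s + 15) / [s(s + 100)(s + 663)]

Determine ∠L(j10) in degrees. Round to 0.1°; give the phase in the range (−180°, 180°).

At s = jω = j10:
zero (s+15): 15 + j10 → |·| = √(15²+10²) = √325 ≈ 18.028, ∠ = arctan(10/15) ≈ 33.69°
pole (s+100): 100 + j10 → |·| = √(100²+10²) = √10100 ≈ 100.5, ∠ = arctan(10/100) ≈ 5.71°
pole (s+663): 663 + j10 → |·| = √(663²+10²) = √439669 ≈ 663.08, ∠ = arctan(10/663) ≈ 0.86°
pole at origin: |s| = 10, ∠ = 90.00° (in denominator)
∠L = 33.69° − 96.57° = -62.88°

-62.9°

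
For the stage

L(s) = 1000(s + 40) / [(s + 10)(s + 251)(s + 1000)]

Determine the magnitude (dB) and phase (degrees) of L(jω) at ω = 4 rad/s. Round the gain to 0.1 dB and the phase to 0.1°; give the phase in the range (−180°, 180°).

-36.6 dB, -17.2°

At s = jω = j4:
zero (s+40): 40 + j4 → |·| = √(40²+4²) = √1616 ≈ 40.2, ∠ = arctan(4/40) ≈ 5.71°
pole (s+10): 10 + j4 → |·| = √(10²+4²) = √116 ≈ 10.77, ∠ = arctan(4/10) ≈ 21.80°
pole (s+251): 251 + j4 → |·| = √(251²+4²) = √63017 ≈ 251.03, ∠ = arctan(4/251) ≈ 0.91°
pole (s+1000): 1000 + j4 → |·| = √(1000²+4²) = √1000016 ≈ 1000, ∠ = arctan(4/1000) ≈ 0.23°
|L| = 1000 · 40.2 / 2.7036e+06 ≈ 0.014869
Gain = 20 log₁₀(0.014869) ≈ -36.55 dB
∠L = 5.71° − 22.94° = -17.23°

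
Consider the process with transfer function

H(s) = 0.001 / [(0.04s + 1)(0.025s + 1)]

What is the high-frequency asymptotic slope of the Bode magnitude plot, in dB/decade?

Each pole contributes −20 dB/decade at high frequency; each zero contributes +20 dB/decade.
Net: 0 zero(s) − 2 pole(s) → -40 dB/decade.

-40 dB/decade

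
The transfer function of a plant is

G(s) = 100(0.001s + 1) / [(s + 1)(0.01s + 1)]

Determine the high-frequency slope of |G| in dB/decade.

Each pole contributes −20 dB/decade at high frequency; each zero contributes +20 dB/decade.
Net: 1 zero(s) − 2 pole(s) → -20 dB/decade.

-20 dB/decade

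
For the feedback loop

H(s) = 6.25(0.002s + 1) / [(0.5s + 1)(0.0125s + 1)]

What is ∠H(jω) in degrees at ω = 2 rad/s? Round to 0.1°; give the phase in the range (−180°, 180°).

At ω = 2 rad/s:
zero (1 + j2·0.002) = 1 + j0.004 → |·| ≈ 1, ∠ ≈ 0.23°
pole (1 + j2·0.5) = 1 + j1 → |·| ≈ 1.4142, ∠ ≈ 45.00°
pole (1 + j2·0.0125) = 1 + j0.025 → |·| ≈ 1.0003, ∠ ≈ 1.43°
∠H = (0.23°) − (45.00° + 1.43°) = -46.20°

-46.2°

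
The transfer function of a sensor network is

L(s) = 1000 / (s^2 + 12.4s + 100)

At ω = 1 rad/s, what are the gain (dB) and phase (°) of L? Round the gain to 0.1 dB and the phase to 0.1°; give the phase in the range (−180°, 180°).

20.0 dB, -7.1°

At s = jω = j1:
quadratic: (j1)² + 12.4·j1 + 100 = 99 + j12.4 → |·| ≈ 99.774, ∠ ≈ 7.14°
|L| = 1000 / 99.774 ≈ 10.023
Gain = 20 log₁₀(10.023) ≈ 20.02 dB
∠L = 0.00° − 7.14° = -7.14°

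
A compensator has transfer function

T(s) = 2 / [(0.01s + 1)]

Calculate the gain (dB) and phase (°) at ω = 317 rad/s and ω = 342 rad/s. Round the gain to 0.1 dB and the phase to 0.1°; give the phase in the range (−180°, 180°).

At ω = 317 rad/s:
pole (1 + j317·0.01) = 1 + j3.17 → |·| ≈ 3.324, ∠ ≈ 72.49°
|T| = 2 · 1 / (3.324) ≈ 0.60168
Gain = 20 log₁₀(0.60168) ≈ -4.41 dB
∠T = (0°) − (72.49°) = -72.49°

At ω = 342 rad/s:
pole (1 + j342·0.01) = 1 + j3.42 → |·| ≈ 3.5632, ∠ ≈ 73.70°
|T| = 2 · 1 / (3.5632) ≈ 0.56129
Gain = 20 log₁₀(0.56129) ≈ -5.02 dB
∠T = (0°) − (73.70°) = -73.70°

ω = 317: -4.4 dB, -72.5°; ω = 342: -5.0 dB, -73.7°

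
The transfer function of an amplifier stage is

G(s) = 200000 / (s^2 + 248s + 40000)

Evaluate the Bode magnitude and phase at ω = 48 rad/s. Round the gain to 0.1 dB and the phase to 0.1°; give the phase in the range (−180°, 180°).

14.1 dB, -17.5°

At s = jω = j48:
quadratic: (j48)² + 248·j48 + 40000 = 37696 + j11904 → |·| ≈ 39531, ∠ ≈ 17.53°
|G| = 200000 / 39531 ≈ 5.0593
Gain = 20 log₁₀(5.0593) ≈ 14.08 dB
∠G = 0.00° − 17.53° = -17.53°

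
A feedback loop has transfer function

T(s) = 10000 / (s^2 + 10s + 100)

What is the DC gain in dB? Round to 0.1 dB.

40.0 dB

T(0) = 10000 / 100 = 100
20 log₁₀(100) ≈ 40.00 dB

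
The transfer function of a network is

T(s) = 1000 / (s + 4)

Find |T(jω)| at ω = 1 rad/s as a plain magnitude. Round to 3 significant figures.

243

Substitute s = j1:
Numerator: 1000 = 1000 + j0
Denominator: (j1) + 4 = 4 + j1
|N| = √(1000² + 0²) ≈ 1000, ∠N ≈ 0.00°
|D| = √(4² + 1²) ≈ 4.1231, ∠D ≈ 14.04°
|T| = 1000 / 4.1231 ≈ 242.54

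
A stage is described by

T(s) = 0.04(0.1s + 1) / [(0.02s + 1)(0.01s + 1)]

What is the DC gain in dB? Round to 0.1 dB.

-28.0 dB

T(0) = 0.04 · 1 / 1 = 0.04
20 log₁₀(0.04) ≈ -27.96 dB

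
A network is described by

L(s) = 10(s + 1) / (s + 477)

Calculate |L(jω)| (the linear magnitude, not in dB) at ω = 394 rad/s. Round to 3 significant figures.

At s = jω = j394:
zero (s+1): 1 + j394 → |·| = √(1²+394²) = √155237 ≈ 394, ∠ = arctan(394/1) ≈ 89.85°
pole (s+477): 477 + j394 → |·| = √(477²+394²) = √382765 ≈ 618.68, ∠ = arctan(394/477) ≈ 39.56°
|L| = 10 · 394 / 618.68 ≈ 6.3684

6.37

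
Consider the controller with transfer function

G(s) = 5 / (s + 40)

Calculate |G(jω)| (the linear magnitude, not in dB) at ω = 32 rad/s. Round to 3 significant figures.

Substitute s = j32:
Numerator: 5 = 5 + j0
Denominator: (j32) + 40 = 40 + j32
|N| = √(5² + 0²) ≈ 5, ∠N ≈ 0.00°
|D| = √(40² + 32²) ≈ 51.225, ∠D ≈ 38.66°
|G| = 5 / 51.225 ≈ 0.097609

0.0976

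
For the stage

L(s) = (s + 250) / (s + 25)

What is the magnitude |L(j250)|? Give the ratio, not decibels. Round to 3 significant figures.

1.41

At s = jω = j250:
zero (s+250): 250 + j250 → |·| = √(250²+250²) = √125000 ≈ 353.55, ∠ = arctan(250/250) ≈ 45.00°
pole (s+25): 25 + j250 → |·| = √(25²+250²) = √63125 ≈ 251.25, ∠ = arctan(250/25) ≈ 84.29°
|L| = 1 · 353.55 / 251.25 ≈ 1.4072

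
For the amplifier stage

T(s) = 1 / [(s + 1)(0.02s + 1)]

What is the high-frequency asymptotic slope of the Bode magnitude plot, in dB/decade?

-40 dB/decade

Each pole contributes −20 dB/decade at high frequency; each zero contributes +20 dB/decade.
Net: 0 zero(s) − 2 pole(s) → -40 dB/decade.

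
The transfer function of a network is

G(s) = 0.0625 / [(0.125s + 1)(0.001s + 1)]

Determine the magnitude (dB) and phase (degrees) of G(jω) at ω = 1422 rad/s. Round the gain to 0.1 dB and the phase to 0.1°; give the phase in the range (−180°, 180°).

At ω = 1422 rad/s:
pole (1 + j1422·0.125) = 1 + j177.75 → |·| ≈ 177.75, ∠ ≈ 89.68°
pole (1 + j1422·0.001) = 1 + j1.422 → |·| ≈ 1.7384, ∠ ≈ 54.88°
|G| = 0.0625 · 1 / (177.75 · 1.7384) ≈ 0.00020226
Gain = 20 log₁₀(0.00020226) ≈ -73.88 dB
∠G = (0°) − (89.68° + 54.88°) = -144.56°

-73.9 dB, -144.6°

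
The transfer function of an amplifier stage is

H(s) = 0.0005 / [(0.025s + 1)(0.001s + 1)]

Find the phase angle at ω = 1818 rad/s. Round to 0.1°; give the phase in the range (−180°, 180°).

-149.9°

At ω = 1818 rad/s:
pole (1 + j1818·0.025) = 1 + j45.45 → |·| ≈ 45.461, ∠ ≈ 88.74°
pole (1 + j1818·0.001) = 1 + j1.818 → |·| ≈ 2.0749, ∠ ≈ 61.19°
∠H = (0°) − (88.74° + 61.19°) = -149.93°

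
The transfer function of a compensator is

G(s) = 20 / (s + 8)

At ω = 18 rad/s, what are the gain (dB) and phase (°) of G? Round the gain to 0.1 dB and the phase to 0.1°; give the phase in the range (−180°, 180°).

0.1 dB, -66.0°

At s = jω = j18:
pole (s+8): 8 + j18 → |·| = √(8²+18²) = √388 ≈ 19.698, ∠ = arctan(18/8) ≈ 66.04°
|G| = 20 / 19.698 ≈ 1.0153
Gain = 20 log₁₀(1.0153) ≈ 0.13 dB
∠G = 0.00° − 66.04° = -66.04°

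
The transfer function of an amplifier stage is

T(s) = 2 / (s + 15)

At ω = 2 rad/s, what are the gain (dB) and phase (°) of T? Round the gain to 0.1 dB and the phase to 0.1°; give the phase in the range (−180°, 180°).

At s = jω = j2:
pole (s+15): 15 + j2 → |·| = √(15²+2²) = √229 ≈ 15.133, ∠ = arctan(2/15) ≈ 7.59°
|T| = 2 / 15.133 ≈ 0.13216
Gain = 20 log₁₀(0.13216) ≈ -17.58 dB
∠T = 0.00° − 7.59° = -7.59°

-17.6 dB, -7.6°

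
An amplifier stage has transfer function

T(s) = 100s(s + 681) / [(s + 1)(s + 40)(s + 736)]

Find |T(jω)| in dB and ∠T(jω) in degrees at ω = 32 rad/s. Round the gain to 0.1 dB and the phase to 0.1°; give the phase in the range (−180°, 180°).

5.1 dB, -36.7°

At s = jω = j32:
zero (s+681): 681 + j32 → |·| = √(681²+32²) = √464785 ≈ 681.75, ∠ = arctan(32/681) ≈ 2.69°
zero at origin: s = j32 → |·| = 32, ∠ = 90.00°
pole (s+1): 1 + j32 → |·| = √(1²+32²) = √1025 ≈ 32.016, ∠ = arctan(32/1) ≈ 88.21°
pole (s+40): 40 + j32 → |·| = √(40²+32²) = √2624 ≈ 51.225, ∠ = arctan(32/40) ≈ 38.66°
pole (s+736): 736 + j32 → |·| = √(736²+32²) = √542720 ≈ 736.7, ∠ = arctan(32/736) ≈ 2.49°
|T| = 100 · 21816 / 1.2082e+06 ≈ 1.8057
Gain = 20 log₁₀(1.8057) ≈ 5.13 dB
∠T = 92.69° − 129.36° = -36.67°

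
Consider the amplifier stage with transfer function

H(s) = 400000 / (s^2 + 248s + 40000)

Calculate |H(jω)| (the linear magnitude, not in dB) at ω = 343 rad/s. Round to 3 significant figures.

3.47

At s = jω = j343:
quadratic: (j343)² + 248·j343 + 40000 = -77649 + j85064 → |·| ≈ 1.1517e+05, ∠ ≈ 132.39°
|H| = 400000 / 1.1517e+05 ≈ 3.4731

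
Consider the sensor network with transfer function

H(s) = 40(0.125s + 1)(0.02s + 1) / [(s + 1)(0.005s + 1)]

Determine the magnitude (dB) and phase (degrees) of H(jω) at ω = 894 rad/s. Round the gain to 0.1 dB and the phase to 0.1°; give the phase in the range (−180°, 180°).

At ω = 894 rad/s:
zero (1 + j894·0.125) = 1 + j111.75 → |·| ≈ 111.75, ∠ ≈ 89.49°
zero (1 + j894·0.02) = 1 + j17.88 → |·| ≈ 17.908, ∠ ≈ 86.80°
pole (1 + j894·1) = 1 + j894 → |·| ≈ 894, ∠ ≈ 89.94°
pole (1 + j894·0.005) = 1 + j4.47 → |·| ≈ 4.5805, ∠ ≈ 77.39°
|H| = 40 · 111.75 · 17.908 / (894 · 4.5805) ≈ 19.548
Gain = 20 log₁₀(19.548) ≈ 25.82 dB
∠H = (89.49° + 86.80°) − (89.94° + 77.39°) = 8.96°

25.8 dB, 9.0°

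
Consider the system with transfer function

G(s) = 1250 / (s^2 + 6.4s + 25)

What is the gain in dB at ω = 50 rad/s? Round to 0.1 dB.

At s = jω = j50:
quadratic: (j50)² + 6.4·j50 + 25 = -2475 + j320 → |·| ≈ 2495.6, ∠ ≈ 172.63°
|G| = 1250 / 2495.6 ≈ 0.50088
Gain = 20 log₁₀(0.50088) ≈ -6.01 dB

-6.0 dB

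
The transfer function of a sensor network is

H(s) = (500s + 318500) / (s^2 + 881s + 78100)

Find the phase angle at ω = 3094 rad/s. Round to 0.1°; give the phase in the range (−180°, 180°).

Substitute s = j3094:
Numerator: 500(j3094) + 318500 = 318500 + j1547000
Denominator: (j3094)^2 + 881(j3094) + 78100 = -9494736 + j2725814
|N| = √(318500² + 1547000²) ≈ 1.5794e+06, ∠N ≈ 78.37°
|D| = √(9494736² + 2725814²) ≈ 9.8783e+06, ∠D ≈ 163.98°
∠H = 78.37° − 163.98° = -85.61°

-85.6°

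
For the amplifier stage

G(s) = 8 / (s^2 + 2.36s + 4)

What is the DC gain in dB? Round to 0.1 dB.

G(0) = 8 / 4 = 2
20 log₁₀(2) ≈ 6.02 dB

6.0 dB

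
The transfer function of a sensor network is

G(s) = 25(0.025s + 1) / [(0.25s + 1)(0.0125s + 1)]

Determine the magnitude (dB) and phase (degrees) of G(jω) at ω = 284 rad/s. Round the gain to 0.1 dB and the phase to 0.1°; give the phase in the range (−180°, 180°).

-3.3 dB, -81.5°

At ω = 284 rad/s:
zero (1 + j284·0.025) = 1 + j7.1 → |·| ≈ 7.1701, ∠ ≈ 81.98°
pole (1 + j284·0.25) = 1 + j71 → |·| ≈ 71.007, ∠ ≈ 89.19°
pole (1 + j284·0.0125) = 1 + j3.55 → |·| ≈ 3.6882, ∠ ≈ 74.27°
|G| = 25 · 7.1701 / (71.007 · 3.6882) ≈ 0.68446
Gain = 20 log₁₀(0.68446) ≈ -3.29 dB
∠G = (81.98°) − (89.19° + 74.27°) = -81.48°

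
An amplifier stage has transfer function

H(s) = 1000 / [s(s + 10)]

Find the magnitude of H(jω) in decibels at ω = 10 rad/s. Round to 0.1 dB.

At s = jω = j10:
pole (s+10): 10 + j10 → |·| = √(10²+10²) = √200 ≈ 14.142, ∠ = arctan(10/10) ≈ 45.00°
pole at origin: |s| = 10, ∠ = 90.00° (in denominator)
|H| = 1000 / 141.42 ≈ 7.0711
Gain = 20 log₁₀(7.0711) ≈ 16.99 dB

17.0 dB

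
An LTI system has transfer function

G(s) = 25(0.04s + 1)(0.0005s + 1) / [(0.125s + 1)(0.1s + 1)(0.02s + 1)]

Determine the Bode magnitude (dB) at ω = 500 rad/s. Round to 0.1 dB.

At ω = 500 rad/s:
zero (1 + j500·0.04) = 1 + j20 → |·| ≈ 20.025, ∠ ≈ 87.14°
zero (1 + j500·0.0005) = 1 + j0.25 → |·| ≈ 1.0308, ∠ ≈ 14.04°
pole (1 + j500·0.125) = 1 + j62.5 → |·| ≈ 62.508, ∠ ≈ 89.08°
pole (1 + j500·0.1) = 1 + j50 → |·| ≈ 50.01, ∠ ≈ 88.85°
pole (1 + j500·0.02) = 1 + j10 → |·| ≈ 10.05, ∠ ≈ 84.29°
|G| = 25 · 20.025 · 1.0308 / (62.508 · 50.01 · 10.05) ≈ 0.016426
Gain = 20 log₁₀(0.016426) ≈ -35.69 dB

-35.7 dB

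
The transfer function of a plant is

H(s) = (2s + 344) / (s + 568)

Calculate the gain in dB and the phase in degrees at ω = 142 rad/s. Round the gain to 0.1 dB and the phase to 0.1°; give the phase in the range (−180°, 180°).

-2.4 dB, 25.5°

Substitute s = j142:
Numerator: 2(j142) + 344 = 344 + j284
Denominator: (j142) + 568 = 568 + j142
|N| = √(344² + 284²) ≈ 446.09, ∠N ≈ 39.54°
|D| = √(568² + 142²) ≈ 585.48, ∠D ≈ 14.04°
|H| = 446.09 / 585.48 ≈ 0.76192
Gain = 20 log₁₀(0.76192) ≈ -2.36 dB
∠H = 39.54° − 14.04° = 25.50°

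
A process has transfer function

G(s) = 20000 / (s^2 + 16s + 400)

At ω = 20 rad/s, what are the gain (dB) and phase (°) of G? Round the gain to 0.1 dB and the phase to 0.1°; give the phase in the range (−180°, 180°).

35.9 dB, -90.0°

At s = jω = j20:
quadratic: (j20)² + 16·j20 + 400 = 0 + j320 → |·| ≈ 320, ∠ ≈ 90.00°
|G| = 20000 / 320 ≈ 62.5
Gain = 20 log₁₀(62.5) ≈ 35.92 dB
∠G = 0.00° − 90.00° = -90.00°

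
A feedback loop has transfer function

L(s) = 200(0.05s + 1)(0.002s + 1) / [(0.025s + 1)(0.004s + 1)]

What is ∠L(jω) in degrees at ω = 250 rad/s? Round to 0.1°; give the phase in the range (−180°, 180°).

At ω = 250 rad/s:
zero (1 + j250·0.05) = 1 + j12.5 → |·| ≈ 12.54, ∠ ≈ 85.43°
zero (1 + j250·0.002) = 1 + j0.5 → |·| ≈ 1.118, ∠ ≈ 26.57°
pole (1 + j250·0.025) = 1 + j6.25 → |·| ≈ 6.3295, ∠ ≈ 80.91°
pole (1 + j250·0.004) = 1 + j1 → |·| ≈ 1.4142, ∠ ≈ 45.00°
∠L = (85.43° + 26.57°) − (80.91° + 45.00°) = -13.91°

-13.9°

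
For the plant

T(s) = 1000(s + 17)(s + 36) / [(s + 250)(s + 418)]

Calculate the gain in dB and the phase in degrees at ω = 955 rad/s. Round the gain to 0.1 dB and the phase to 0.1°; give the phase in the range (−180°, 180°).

At s = jω = j955:
zero (s+17): 17 + j955 → |·| = √(17²+955²) = √912314 ≈ 955.15, ∠ = arctan(955/17) ≈ 88.98°
zero (s+36): 36 + j955 → |·| = √(36²+955²) = √913321 ≈ 955.68, ∠ = arctan(955/36) ≈ 87.84°
pole (s+250): 250 + j955 → |·| = √(250²+955²) = √974525 ≈ 987.18, ∠ = arctan(955/250) ≈ 75.33°
pole (s+418): 418 + j955 → |·| = √(418²+955²) = √1086749 ≈ 1042.5, ∠ = arctan(955/418) ≈ 66.36°
|T| = 1000 · 9.1282e+05 / 1.0291e+06 ≈ 887.01
Gain = 20 log₁₀(887.01) ≈ 58.96 dB
∠T = 176.82° − 141.69° = 35.13°

59.0 dB, 35.1°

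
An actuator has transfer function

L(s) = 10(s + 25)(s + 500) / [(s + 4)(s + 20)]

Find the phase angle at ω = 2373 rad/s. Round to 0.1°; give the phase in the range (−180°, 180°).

At s = jω = j2373:
zero (s+25): 25 + j2373 → |·| = √(25²+2373²) = √5631754 ≈ 2373.1, ∠ = arctan(2373/25) ≈ 89.40°
zero (s+500): 500 + j2373 → |·| = √(500²+2373²) = √5881129 ≈ 2425.1, ∠ = arctan(2373/500) ≈ 78.10°
pole (s+4): 4 + j2373 → |·| = √(4²+2373²) = √5631145 ≈ 2373, ∠ = arctan(2373/4) ≈ 89.90°
pole (s+20): 20 + j2373 → |·| = √(20²+2373²) = √5631529 ≈ 2373.1, ∠ = arctan(2373/20) ≈ 89.52°
∠L = 167.50° − 179.42° = -11.92°

-11.9°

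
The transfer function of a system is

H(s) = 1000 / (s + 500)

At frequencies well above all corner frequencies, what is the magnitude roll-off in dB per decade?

-20 dB/decade

Each pole contributes −20 dB/decade at high frequency; each zero contributes +20 dB/decade.
Net: 0 zero(s) − 1 pole(s) → -20 dB/decade.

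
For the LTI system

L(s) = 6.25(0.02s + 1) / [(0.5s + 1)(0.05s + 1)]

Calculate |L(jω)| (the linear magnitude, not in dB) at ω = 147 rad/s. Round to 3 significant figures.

0.0356

At ω = 147 rad/s:
zero (1 + j147·0.02) = 1 + j2.94 → |·| ≈ 3.1054, ∠ ≈ 71.21°
pole (1 + j147·0.5) = 1 + j73.5 → |·| ≈ 73.507, ∠ ≈ 89.22°
pole (1 + j147·0.05) = 1 + j7.35 → |·| ≈ 7.4177, ∠ ≈ 82.25°
|L| = 6.25 · 3.1054 / (73.507 · 7.4177) ≈ 0.035596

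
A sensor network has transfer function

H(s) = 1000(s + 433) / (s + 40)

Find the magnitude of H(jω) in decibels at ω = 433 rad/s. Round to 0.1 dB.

63.0 dB

At s = jω = j433:
zero (s+433): 433 + j433 → |·| = √(433²+433²) = √374978 ≈ 612.35, ∠ = arctan(433/433) ≈ 45.00°
pole (s+40): 40 + j433 → |·| = √(40²+433²) = √189089 ≈ 434.84, ∠ = arctan(433/40) ≈ 84.72°
|H| = 1000 · 612.35 / 434.84 ≈ 1408.2
Gain = 20 log₁₀(1408.2) ≈ 62.97 dB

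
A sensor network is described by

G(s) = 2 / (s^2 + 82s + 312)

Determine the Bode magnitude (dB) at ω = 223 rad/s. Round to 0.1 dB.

-88.4 dB

Substitute s = j223:
Numerator: 2 = 2 + j0
Denominator: (j223)^2 + 82(j223) + 312 = -49417 + j18286
|N| = √(2² + 0²) ≈ 2, ∠N ≈ 0.00°
|D| = √(49417² + 18286²) ≈ 52692, ∠D ≈ 159.69°
|G| = 2 / 52692 ≈ 3.7956e-05
Gain = 20 log₁₀(3.7956e-05) ≈ -88.41 dB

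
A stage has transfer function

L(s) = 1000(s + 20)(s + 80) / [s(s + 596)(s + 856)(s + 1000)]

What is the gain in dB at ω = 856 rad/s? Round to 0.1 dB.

At s = jω = j856:
zero (s+20): 20 + j856 → |·| = √(20²+856²) = √733136 ≈ 856.23, ∠ = arctan(856/20) ≈ 88.66°
zero (s+80): 80 + j856 → |·| = √(80²+856²) = √739136 ≈ 859.73, ∠ = arctan(856/80) ≈ 84.66°
pole (s+596): 596 + j856 → |·| = √(596²+856²) = √1087952 ≈ 1043, ∠ = arctan(856/596) ≈ 55.15°
pole (s+856): 856 + j856 → |·| = √(856²+856²) = √1465472 ≈ 1210.6, ∠ = arctan(856/856) ≈ 45.00°
pole (s+1000): 1000 + j856 → |·| = √(1000²+856²) = √1732736 ≈ 1316.3, ∠ = arctan(856/1000) ≈ 40.56°
pole at origin: |s| = 856, ∠ = 90.00° (in denominator)
|L| = 1000 · 7.3613e+05 / 1.4227e+12 ≈ 0.00051742
Gain = 20 log₁₀(0.00051742) ≈ -65.72 dB

-65.7 dB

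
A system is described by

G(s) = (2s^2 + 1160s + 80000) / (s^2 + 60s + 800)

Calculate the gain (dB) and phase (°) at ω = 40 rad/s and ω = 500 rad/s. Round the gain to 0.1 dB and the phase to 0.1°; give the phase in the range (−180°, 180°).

Substitute s = j40:
Numerator: 2(j40)^2 + 1160(j40) + 80000 = 76800 + j46400
Denominator: (j40)^2 + 60(j40) + 800 = -800 + j2400
|N| = √(76800² + 46400²) ≈ 89728, ∠N ≈ 31.14°
|D| = √(800² + 2400²) ≈ 2529.8, ∠D ≈ 108.43°
|G| = 89728 / 2529.8 ≈ 35.468
Gain = 20 log₁₀(35.468) ≈ 31.00 dB
∠G = 31.14° − 108.43° = -77.29°

Substitute s = j500:
Numerator: 2(j500)^2 + 1160(j500) + 80000 = -420000 + j580000
Denominator: (j500)^2 + 60(j500) + 800 = -249200 + j30000
|N| = √(420000² + 580000²) ≈ 7.161e+05, ∠N ≈ 125.91°
|D| = √(249200² + 30000²) ≈ 2.51e+05, ∠D ≈ 173.14°
|G| = 7.161e+05 / 2.51e+05 ≈ 2.853
Gain = 20 log₁₀(2.853) ≈ 9.11 dB
∠G = 125.91° − 173.14° = -47.23°

ω = 40: 31.0 dB, -77.3°; ω = 500: 9.1 dB, -47.2°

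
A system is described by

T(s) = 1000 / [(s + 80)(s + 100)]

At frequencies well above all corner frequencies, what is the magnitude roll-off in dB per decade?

-40 dB/decade

Each pole contributes −20 dB/decade at high frequency; each zero contributes +20 dB/decade.
Net: 0 zero(s) − 2 pole(s) → -40 dB/decade.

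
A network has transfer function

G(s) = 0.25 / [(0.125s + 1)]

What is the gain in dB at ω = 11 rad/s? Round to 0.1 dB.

At ω = 11 rad/s:
pole (1 + j11·0.125) = 1 + j1.375 → |·| ≈ 1.7002, ∠ ≈ 53.97°
|G| = 0.25 · 1 / (1.7002) ≈ 0.14704
Gain = 20 log₁₀(0.14704) ≈ -16.65 dB

-16.7 dB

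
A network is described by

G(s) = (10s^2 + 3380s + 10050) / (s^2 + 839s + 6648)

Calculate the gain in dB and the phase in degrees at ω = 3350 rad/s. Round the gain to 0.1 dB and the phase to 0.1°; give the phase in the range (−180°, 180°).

Substitute s = j3350:
Numerator: 10(j3350)^2 + 3380(j3350) + 10050 = -112214950 + j11323000
Denominator: (j3350)^2 + 839(j3350) + 6648 = -11215852 + j2810650
|N| = √(112214950² + 11323000²) ≈ 1.1278e+08, ∠N ≈ 174.24°
|D| = √(11215852² + 2810650²) ≈ 1.1563e+07, ∠D ≈ 165.93°
|G| = 1.1278e+08 / 1.1563e+07 ≈ 9.7535
Gain = 20 log₁₀(9.7535) ≈ 19.78 dB
∠G = 174.24° − 165.93° = 8.31°

19.8 dB, 8.3°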